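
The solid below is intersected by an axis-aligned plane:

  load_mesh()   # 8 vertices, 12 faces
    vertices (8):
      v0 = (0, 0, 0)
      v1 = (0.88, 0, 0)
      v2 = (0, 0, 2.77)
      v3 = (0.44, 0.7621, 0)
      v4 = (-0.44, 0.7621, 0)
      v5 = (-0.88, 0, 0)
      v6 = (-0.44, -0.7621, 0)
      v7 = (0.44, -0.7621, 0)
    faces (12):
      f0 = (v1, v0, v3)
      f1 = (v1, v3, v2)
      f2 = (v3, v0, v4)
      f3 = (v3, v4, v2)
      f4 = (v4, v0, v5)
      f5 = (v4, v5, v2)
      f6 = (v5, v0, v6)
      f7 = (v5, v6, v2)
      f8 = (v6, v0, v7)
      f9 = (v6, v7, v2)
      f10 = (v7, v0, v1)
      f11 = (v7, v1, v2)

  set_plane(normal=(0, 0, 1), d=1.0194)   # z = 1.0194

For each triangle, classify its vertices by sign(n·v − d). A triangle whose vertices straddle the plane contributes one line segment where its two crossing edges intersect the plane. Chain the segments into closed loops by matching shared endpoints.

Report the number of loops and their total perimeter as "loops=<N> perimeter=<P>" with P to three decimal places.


loops=1 perimeter=3.337

Straddling triangles (6 of 12):
  (v1,v3,v2) [--+] → (0.278074, 0.481636, 1.0194)–(0.556147, 0, 1.0194)  len=0.5561
  (v3,v4,v2) [--+] → (-0.278074, 0.481636, 1.0194)–(0.278074, 0.481636, 1.0194)  len=0.5561
  (v4,v5,v2) [--+] → (-0.556147, 0, 1.0194)–(-0.278074, 0.481636, 1.0194)  len=0.5561
  (v5,v6,v2) [--+] → (-0.278074, -0.481636, 1.0194)–(-0.556147, 0, 1.0194)  len=0.5561
  (v6,v7,v2) [--+] → (0.278074, -0.481636, 1.0194)–(-0.278074, -0.481636, 1.0194)  len=0.5561
  (v7,v1,v2) [--+] → (0.556147, 0, 1.0194)–(0.278074, -0.481636, 1.0194)  len=0.5561

Chained into 1 loop(s):
  loop 1: 6 segments, perimeter = 3.3369
Total perimeter = 3.337


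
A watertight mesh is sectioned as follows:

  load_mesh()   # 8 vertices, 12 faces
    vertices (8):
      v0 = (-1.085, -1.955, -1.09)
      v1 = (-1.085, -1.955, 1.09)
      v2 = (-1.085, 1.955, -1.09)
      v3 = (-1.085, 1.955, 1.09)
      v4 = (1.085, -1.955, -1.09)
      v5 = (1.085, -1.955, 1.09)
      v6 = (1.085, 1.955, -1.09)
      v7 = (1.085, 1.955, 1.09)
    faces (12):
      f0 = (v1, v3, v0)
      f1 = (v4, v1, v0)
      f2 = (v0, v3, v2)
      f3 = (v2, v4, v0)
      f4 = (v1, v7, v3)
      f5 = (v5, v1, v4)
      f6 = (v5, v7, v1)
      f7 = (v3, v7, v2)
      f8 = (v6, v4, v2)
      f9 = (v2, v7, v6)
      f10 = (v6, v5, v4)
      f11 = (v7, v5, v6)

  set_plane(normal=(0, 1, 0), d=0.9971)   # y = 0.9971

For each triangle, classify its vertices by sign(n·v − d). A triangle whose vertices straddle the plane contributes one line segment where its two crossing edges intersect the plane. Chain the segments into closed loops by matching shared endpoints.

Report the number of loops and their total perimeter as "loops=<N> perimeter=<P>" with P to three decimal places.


Straddling triangles (8 of 12):
  (v1,v3,v0) [-+-] → (-1.085, 0.9971, 1.09)–(-1.085, 0.9971, 0.555928)  len=0.5341
  (v0,v3,v2) [-++] → (-1.085, 0.9971, 0.555928)–(-1.085, 0.9971, -1.09)  len=1.6459
  (v2,v4,v0) [+--] → (-0.553378, 0.9971, -1.09)–(-1.085, 0.9971, -1.09)  len=0.5316
  (v1,v7,v3) [-++] → (0.553378, 0.9971, 1.09)–(-1.085, 0.9971, 1.09)  len=1.6384
  (v5,v7,v1) [-+-] → (1.085, 0.9971, 1.09)–(0.553378, 0.9971, 1.09)  len=0.5316
  (v6,v4,v2) [+-+] → (1.085, 0.9971, -1.09)–(-0.553378, 0.9971, -1.09)  len=1.6384
  (v6,v5,v4) [+--] → (1.085, 0.9971, -0.555928)–(1.085, 0.9971, -1.09)  len=0.5341
  (v7,v5,v6) [+-+] → (1.085, 0.9971, 1.09)–(1.085, 0.9971, -0.555928)  len=1.6459

Chained into 1 loop(s):
  loop 1: 8 segments, perimeter = 8.7000
Total perimeter = 8.700

loops=1 perimeter=8.700


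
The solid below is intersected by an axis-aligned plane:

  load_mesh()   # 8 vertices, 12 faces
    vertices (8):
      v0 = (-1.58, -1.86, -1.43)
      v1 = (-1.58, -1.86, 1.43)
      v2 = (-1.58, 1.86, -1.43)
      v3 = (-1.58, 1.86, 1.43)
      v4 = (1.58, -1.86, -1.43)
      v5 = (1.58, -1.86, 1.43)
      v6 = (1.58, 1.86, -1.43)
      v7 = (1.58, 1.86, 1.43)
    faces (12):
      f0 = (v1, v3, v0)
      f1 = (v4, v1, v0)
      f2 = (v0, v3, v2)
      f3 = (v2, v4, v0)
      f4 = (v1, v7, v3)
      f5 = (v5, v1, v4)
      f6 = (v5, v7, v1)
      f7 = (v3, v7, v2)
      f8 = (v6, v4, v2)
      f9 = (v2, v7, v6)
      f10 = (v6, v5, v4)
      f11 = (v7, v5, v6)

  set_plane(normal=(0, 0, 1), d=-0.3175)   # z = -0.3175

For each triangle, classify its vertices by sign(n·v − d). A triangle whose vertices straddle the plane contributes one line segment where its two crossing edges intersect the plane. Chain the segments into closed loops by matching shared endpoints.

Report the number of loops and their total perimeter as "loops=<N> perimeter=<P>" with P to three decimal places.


loops=1 perimeter=13.760

Straddling triangles (8 of 12):
  (v1,v3,v0) [++-] → (-1.58, -0.412972, -0.3175)–(-1.58, -1.86, -0.3175)  len=1.4470
  (v4,v1,v0) [-+-] → (0.350804, -1.86, -0.3175)–(-1.58, -1.86, -0.3175)  len=1.9308
  (v0,v3,v2) [-+-] → (-1.58, -0.412972, -0.3175)–(-1.58, 1.86, -0.3175)  len=2.2730
  (v5,v1,v4) [++-] → (0.350804, -1.86, -0.3175)–(1.58, -1.86, -0.3175)  len=1.2292
  (v3,v7,v2) [++-] → (-0.350804, 1.86, -0.3175)–(-1.58, 1.86, -0.3175)  len=1.2292
  (v2,v7,v6) [-+-] → (-0.350804, 1.86, -0.3175)–(1.58, 1.86, -0.3175)  len=1.9308
  (v6,v5,v4) [-+-] → (1.58, 0.412972, -0.3175)–(1.58, -1.86, -0.3175)  len=2.2730
  (v7,v5,v6) [++-] → (1.58, 0.412972, -0.3175)–(1.58, 1.86, -0.3175)  len=1.4470

Chained into 1 loop(s):
  loop 1: 8 segments, perimeter = 13.7600
Total perimeter = 13.760


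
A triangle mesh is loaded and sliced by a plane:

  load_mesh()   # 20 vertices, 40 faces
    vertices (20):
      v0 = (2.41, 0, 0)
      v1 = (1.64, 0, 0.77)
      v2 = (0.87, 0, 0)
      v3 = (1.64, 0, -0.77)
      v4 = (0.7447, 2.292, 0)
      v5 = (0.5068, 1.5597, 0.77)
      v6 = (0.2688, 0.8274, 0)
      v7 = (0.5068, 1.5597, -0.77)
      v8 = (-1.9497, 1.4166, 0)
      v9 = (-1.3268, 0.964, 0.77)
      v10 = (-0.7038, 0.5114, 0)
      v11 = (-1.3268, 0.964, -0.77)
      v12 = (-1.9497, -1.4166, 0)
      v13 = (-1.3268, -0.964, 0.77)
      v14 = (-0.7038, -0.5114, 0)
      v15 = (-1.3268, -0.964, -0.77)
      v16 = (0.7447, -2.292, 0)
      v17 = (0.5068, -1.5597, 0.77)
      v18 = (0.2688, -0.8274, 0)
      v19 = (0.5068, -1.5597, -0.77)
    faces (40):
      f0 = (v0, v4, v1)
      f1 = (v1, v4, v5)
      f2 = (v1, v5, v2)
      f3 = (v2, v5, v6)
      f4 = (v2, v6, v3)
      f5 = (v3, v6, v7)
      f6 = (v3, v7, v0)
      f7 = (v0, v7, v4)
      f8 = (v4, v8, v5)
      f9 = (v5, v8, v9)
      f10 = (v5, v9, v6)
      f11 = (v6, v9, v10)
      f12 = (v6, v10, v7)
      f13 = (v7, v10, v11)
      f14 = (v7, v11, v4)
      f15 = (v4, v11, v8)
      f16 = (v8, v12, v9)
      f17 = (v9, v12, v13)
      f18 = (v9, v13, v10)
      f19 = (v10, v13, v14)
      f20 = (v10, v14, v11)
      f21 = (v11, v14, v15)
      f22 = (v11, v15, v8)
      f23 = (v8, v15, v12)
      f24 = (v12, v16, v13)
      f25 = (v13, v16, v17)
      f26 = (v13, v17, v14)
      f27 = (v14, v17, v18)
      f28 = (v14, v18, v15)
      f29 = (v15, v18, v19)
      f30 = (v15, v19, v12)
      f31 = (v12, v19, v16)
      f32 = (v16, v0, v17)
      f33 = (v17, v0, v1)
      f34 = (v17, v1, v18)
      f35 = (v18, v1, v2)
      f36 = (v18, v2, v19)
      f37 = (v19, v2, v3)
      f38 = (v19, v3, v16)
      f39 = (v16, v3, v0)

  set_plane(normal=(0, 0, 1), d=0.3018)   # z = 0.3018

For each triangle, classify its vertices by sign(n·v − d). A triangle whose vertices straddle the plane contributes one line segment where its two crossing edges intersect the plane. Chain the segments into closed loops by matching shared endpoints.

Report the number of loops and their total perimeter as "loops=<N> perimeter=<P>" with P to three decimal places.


Straddling triangles (20 of 40):
  (v0,v4,v1) [--+] → (1.09561, 1.39366, 0.3018)–(2.1082, 0, 0.3018)  len=1.7227
  (v1,v4,v5) [+-+] → (1.09561, 1.39366, 0.3018)–(0.651456, 2.00498, 0.3018)  len=0.7556
  (v1,v5,v2) [++-] → (0.727644, 0.611321, 0.3018)–(1.1718, 0, 0.3018)  len=0.7556
  (v2,v5,v6) [-+-] → (0.727644, 0.611321, 0.3018)–(0.362084, 1.11442, 0.3018)  len=0.6219
  (v4,v8,v5) [--+] → (-0.98688, 1.47269, 0.3018)–(0.651456, 2.00498, 0.3018)  len=1.7226
  (v5,v8,v9) [+-+] → (-0.98688, 1.47269, 0.3018)–(-1.70556, 1.2392, 0.3018)  len=0.7557
  (v5,v9,v6) [++-] → (-0.356592, 0.88094, 0.3018)–(0.362084, 1.11442, 0.3018)  len=0.7557
  (v6,v9,v10) [-+-] → (-0.356592, 0.88094, 0.3018)–(-0.947984, 0.688796, 0.3018)  len=0.6218
  (v8,v12,v9) [--+] → (-1.70556, -0.483528, 0.3018)–(-1.70556, 1.2392, 0.3018)  len=1.7227
  (v9,v12,v13) [+-+] → (-1.70556, -0.483528, 0.3018)–(-1.70556, -1.2392, 0.3018)  len=0.7557
  (v9,v13,v10) [++-] → (-0.947984, -0.0668802, 0.3018)–(-0.947984, 0.688796, 0.3018)  len=0.7557
  (v10,v13,v14) [-+-] → (-0.947984, -0.0668802, 0.3018)–(-0.947984, -0.688796, 0.3018)  len=0.6219
  (v12,v16,v13) [--+] → (-0.0672204, -1.77149, 0.3018)–(-1.70556, -1.2392, 0.3018)  len=1.7226
  (v13,v16,v17) [+-+] → (-0.0672204, -1.77149, 0.3018)–(0.651456, -2.00498, 0.3018)  len=0.7557
  (v13,v17,v14) [++-] → (-0.229308, -0.922279, 0.3018)–(-0.947984, -0.688796, 0.3018)  len=0.7557
  (v14,v17,v18) [-+-] → (-0.229308, -0.922279, 0.3018)–(0.362084, -1.11442, 0.3018)  len=0.6218
  (v16,v0,v17) [--+] → (1.66404, -0.611321, 0.3018)–(0.651456, -2.00498, 0.3018)  len=1.7227
  (v17,v0,v1) [+-+] → (1.66404, -0.611321, 0.3018)–(2.1082, 0, 0.3018)  len=0.7556
  (v17,v1,v18) [++-] → (0.806239, -0.503102, 0.3018)–(0.362084, -1.11442, 0.3018)  len=0.7556
  (v18,v1,v2) [-+-] → (0.806239, -0.503102, 0.3018)–(1.1718, 0, 0.3018)  len=0.6219

Chained into 2 loop(s):
  loop 1: 10 segments, perimeter = 12.3916
  loop 2: 10 segments, perimeter = 6.8876
Total perimeter = 19.279

loops=2 perimeter=19.279


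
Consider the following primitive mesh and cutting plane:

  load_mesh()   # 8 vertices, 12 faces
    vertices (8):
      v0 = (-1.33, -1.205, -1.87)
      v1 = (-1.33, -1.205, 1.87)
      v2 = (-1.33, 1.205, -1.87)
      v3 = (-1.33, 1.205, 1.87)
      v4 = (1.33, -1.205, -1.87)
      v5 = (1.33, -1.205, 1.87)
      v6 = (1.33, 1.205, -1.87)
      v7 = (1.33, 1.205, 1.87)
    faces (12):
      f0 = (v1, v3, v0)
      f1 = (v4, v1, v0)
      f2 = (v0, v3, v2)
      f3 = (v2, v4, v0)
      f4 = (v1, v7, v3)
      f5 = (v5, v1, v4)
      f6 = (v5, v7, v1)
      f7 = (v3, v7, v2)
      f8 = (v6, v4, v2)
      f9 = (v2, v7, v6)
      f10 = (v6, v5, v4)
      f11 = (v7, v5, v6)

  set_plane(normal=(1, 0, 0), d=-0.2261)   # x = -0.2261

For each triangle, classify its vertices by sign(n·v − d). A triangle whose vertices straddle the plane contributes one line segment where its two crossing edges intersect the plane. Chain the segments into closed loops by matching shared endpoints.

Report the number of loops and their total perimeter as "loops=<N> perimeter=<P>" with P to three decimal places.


loops=1 perimeter=12.300

Straddling triangles (8 of 12):
  (v4,v1,v0) [+--] → (-0.2261, -1.205, 0.3179)–(-0.2261, -1.205, -1.87)  len=2.1879
  (v2,v4,v0) [-+-] → (-0.2261, 0.20485, -1.87)–(-0.2261, -1.205, -1.87)  len=1.4099
  (v1,v7,v3) [-+-] → (-0.2261, -0.20485, 1.87)–(-0.2261, 1.205, 1.87)  len=1.4099
  (v5,v1,v4) [+-+] → (-0.2261, -1.205, 1.87)–(-0.2261, -1.205, 0.3179)  len=1.5521
  (v5,v7,v1) [++-] → (-0.2261, -0.20485, 1.87)–(-0.2261, -1.205, 1.87)  len=1.0002
  (v3,v7,v2) [-+-] → (-0.2261, 1.205, 1.87)–(-0.2261, 1.205, -0.3179)  len=2.1879
  (v6,v4,v2) [++-] → (-0.2261, 0.20485, -1.87)–(-0.2261, 1.205, -1.87)  len=1.0002
  (v2,v7,v6) [-++] → (-0.2261, 1.205, -0.3179)–(-0.2261, 1.205, -1.87)  len=1.5521

Chained into 1 loop(s):
  loop 1: 8 segments, perimeter = 12.3000
Total perimeter = 12.300


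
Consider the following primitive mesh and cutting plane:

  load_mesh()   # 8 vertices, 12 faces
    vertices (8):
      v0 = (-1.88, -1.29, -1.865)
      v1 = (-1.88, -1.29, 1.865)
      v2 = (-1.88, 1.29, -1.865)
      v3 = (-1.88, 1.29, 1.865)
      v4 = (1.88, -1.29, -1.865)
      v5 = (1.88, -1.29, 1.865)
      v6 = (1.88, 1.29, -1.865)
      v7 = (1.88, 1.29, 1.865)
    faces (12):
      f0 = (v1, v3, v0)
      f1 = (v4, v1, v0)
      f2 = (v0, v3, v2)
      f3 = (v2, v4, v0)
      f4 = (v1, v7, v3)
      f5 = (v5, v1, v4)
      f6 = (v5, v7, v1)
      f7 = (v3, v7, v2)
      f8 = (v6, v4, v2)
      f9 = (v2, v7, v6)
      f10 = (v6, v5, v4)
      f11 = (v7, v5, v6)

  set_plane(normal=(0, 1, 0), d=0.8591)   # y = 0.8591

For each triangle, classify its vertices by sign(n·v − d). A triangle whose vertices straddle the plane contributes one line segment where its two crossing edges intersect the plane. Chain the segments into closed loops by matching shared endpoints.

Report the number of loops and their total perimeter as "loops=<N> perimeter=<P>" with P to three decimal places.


loops=1 perimeter=14.980

Straddling triangles (8 of 12):
  (v1,v3,v0) [-+-] → (-1.88, 0.8591, 1.865)–(-1.88, 0.8591, 1.24203)  len=0.6230
  (v0,v3,v2) [-++] → (-1.88, 0.8591, 1.24203)–(-1.88, 0.8591, -1.865)  len=3.1070
  (v2,v4,v0) [+--] → (-1.25202, 0.8591, -1.865)–(-1.88, 0.8591, -1.865)  len=0.6280
  (v1,v7,v3) [-++] → (1.25202, 0.8591, 1.865)–(-1.88, 0.8591, 1.865)  len=3.1320
  (v5,v7,v1) [-+-] → (1.88, 0.8591, 1.865)–(1.25202, 0.8591, 1.865)  len=0.6280
  (v6,v4,v2) [+-+] → (1.88, 0.8591, -1.865)–(-1.25202, 0.8591, -1.865)  len=3.1320
  (v6,v5,v4) [+--] → (1.88, 0.8591, -1.24203)–(1.88, 0.8591, -1.865)  len=0.6230
  (v7,v5,v6) [+-+] → (1.88, 0.8591, 1.865)–(1.88, 0.8591, -1.24203)  len=3.1070

Chained into 1 loop(s):
  loop 1: 8 segments, perimeter = 14.9800
Total perimeter = 14.980


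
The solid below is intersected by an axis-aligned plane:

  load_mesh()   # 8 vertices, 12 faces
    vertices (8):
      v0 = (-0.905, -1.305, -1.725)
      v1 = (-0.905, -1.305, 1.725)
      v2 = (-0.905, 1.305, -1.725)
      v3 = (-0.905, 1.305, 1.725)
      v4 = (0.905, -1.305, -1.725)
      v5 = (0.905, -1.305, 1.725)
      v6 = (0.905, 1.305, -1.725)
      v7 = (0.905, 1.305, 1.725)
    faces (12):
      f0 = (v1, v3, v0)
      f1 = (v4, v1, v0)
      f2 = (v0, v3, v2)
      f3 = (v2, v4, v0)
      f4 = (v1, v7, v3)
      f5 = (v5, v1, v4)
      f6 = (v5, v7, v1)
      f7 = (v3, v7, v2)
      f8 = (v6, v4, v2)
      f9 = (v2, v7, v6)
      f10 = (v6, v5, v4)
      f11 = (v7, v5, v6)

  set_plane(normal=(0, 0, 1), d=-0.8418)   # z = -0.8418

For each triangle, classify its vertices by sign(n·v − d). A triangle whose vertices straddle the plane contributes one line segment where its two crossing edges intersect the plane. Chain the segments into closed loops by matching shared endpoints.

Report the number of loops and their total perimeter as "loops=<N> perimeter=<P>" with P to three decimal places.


Straddling triangles (8 of 12):
  (v1,v3,v0) [++-] → (-0.905, -0.63684, -0.8418)–(-0.905, -1.305, -0.8418)  len=0.6682
  (v4,v1,v0) [-+-] → (0.44164, -1.305, -0.8418)–(-0.905, -1.305, -0.8418)  len=1.3466
  (v0,v3,v2) [-+-] → (-0.905, -0.63684, -0.8418)–(-0.905, 1.305, -0.8418)  len=1.9418
  (v5,v1,v4) [++-] → (0.44164, -1.305, -0.8418)–(0.905, -1.305, -0.8418)  len=0.4634
  (v3,v7,v2) [++-] → (-0.44164, 1.305, -0.8418)–(-0.905, 1.305, -0.8418)  len=0.4634
  (v2,v7,v6) [-+-] → (-0.44164, 1.305, -0.8418)–(0.905, 1.305, -0.8418)  len=1.3466
  (v6,v5,v4) [-+-] → (0.905, 0.63684, -0.8418)–(0.905, -1.305, -0.8418)  len=1.9418
  (v7,v5,v6) [++-] → (0.905, 0.63684, -0.8418)–(0.905, 1.305, -0.8418)  len=0.6682

Chained into 1 loop(s):
  loop 1: 8 segments, perimeter = 8.8400
Total perimeter = 8.840

loops=1 perimeter=8.840


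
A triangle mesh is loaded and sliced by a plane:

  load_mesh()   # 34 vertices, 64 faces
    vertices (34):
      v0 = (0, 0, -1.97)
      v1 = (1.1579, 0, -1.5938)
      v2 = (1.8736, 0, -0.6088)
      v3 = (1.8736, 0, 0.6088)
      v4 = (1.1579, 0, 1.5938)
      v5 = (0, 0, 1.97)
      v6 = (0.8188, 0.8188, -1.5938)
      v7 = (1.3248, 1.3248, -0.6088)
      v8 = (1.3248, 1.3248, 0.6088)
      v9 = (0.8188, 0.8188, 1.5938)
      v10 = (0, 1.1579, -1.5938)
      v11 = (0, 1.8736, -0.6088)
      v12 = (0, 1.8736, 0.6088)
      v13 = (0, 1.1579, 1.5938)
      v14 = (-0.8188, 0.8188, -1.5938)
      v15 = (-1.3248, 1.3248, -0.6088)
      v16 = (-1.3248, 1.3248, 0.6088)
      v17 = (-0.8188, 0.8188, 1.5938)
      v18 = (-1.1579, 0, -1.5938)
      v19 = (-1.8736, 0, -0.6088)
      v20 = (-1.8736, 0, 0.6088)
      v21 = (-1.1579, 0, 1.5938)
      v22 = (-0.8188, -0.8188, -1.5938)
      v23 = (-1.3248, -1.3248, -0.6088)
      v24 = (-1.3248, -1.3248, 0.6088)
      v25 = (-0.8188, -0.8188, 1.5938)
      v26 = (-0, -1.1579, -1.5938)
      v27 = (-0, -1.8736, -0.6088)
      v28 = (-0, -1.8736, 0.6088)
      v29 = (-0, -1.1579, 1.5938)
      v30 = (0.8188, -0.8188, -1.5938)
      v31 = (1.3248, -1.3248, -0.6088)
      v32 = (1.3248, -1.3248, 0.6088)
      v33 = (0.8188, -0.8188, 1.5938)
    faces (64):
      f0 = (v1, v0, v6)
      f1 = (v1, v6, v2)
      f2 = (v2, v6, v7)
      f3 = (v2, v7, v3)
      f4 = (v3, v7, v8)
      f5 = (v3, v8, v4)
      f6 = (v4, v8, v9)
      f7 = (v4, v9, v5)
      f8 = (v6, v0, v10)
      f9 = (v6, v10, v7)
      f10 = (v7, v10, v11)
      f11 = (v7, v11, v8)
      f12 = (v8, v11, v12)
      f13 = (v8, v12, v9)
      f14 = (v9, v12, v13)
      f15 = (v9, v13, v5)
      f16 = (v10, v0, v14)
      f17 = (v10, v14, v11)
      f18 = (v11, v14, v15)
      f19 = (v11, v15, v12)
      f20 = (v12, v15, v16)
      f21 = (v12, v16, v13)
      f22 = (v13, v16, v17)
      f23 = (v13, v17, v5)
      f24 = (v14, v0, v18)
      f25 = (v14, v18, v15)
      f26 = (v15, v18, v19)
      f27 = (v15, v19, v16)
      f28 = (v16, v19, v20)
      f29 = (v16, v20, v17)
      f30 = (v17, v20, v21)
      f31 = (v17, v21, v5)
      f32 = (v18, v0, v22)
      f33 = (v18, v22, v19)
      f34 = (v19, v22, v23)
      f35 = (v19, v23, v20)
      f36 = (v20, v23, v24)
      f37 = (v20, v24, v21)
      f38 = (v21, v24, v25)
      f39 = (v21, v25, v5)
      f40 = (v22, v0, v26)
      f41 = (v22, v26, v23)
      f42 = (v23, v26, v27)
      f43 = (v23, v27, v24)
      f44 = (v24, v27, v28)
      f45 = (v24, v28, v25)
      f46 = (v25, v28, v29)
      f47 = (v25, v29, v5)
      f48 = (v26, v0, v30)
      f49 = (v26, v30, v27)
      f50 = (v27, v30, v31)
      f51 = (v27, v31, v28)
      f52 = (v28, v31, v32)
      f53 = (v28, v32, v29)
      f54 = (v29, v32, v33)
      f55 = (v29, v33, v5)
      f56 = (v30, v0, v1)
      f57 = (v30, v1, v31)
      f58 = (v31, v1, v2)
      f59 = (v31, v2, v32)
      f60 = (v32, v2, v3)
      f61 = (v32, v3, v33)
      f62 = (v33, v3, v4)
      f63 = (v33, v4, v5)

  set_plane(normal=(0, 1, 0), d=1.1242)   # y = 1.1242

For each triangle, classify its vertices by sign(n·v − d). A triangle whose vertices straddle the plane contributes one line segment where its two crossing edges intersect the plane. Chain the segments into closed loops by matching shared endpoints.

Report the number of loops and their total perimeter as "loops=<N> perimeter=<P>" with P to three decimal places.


Straddling triangles (20 of 64):
  (v2,v6,v7) [--+] → (1.1242, 1.1242, -0.999296)–(1.4079, 1.1242, -0.6088)  len=0.4827
  (v2,v7,v3) [-+-] → (1.4079, 1.1242, -0.6088)–(1.4079, 1.1242, -0.424432)  len=0.1844
  (v3,v7,v8) [-++] → (1.4079, 1.1242, -0.424432)–(1.4079, 1.1242, 0.6088)  len=1.0332
  (v3,v8,v4) [-+-] → (1.4079, 1.1242, 0.6088)–(1.29953, 1.1242, 0.757948)  len=0.1844
  (v4,v8,v9) [-+-] → (1.29953, 1.1242, 0.757948)–(1.1242, 1.1242, 0.999296)  len=0.2983
  (v6,v0,v10) [--+] → (0, 1.1242, -1.60475)–(0.0813729, 1.1242, -1.5938)  len=0.0821
  (v6,v10,v7) [-++] → (0.0813729, 1.1242, -1.5938)–(1.1242, 1.1242, -0.999296)  len=1.2004
  (v8,v12,v9) [++-] → (0.58173, 1.1242, 1.30861)–(1.1242, 1.1242, 0.999296)  len=0.6245
  (v9,v12,v13) [-++] → (0.58173, 1.1242, 1.30861)–(0.0813729, 1.1242, 1.5938)  len=0.5759
  (v9,v13,v5) [-+-] → (0.0813729, 1.1242, 1.5938)–(0, 1.1242, 1.60475)  len=0.0821
  (v10,v0,v14) [+--] → (0, 1.1242, -1.60475)–(-0.0813729, 1.1242, -1.5938)  len=0.0821
  (v10,v14,v11) [+-+] → (-0.0813729, 1.1242, -1.5938)–(-0.58173, 1.1242, -1.30861)  len=0.5759
  (v11,v14,v15) [+-+] → (-0.58173, 1.1242, -1.30861)–(-1.1242, 1.1242, -0.999296)  len=0.6245
  (v13,v16,v17) [++-] → (-1.1242, 1.1242, 0.999296)–(-0.0813729, 1.1242, 1.5938)  len=1.2004
  (v13,v17,v5) [+--] → (-0.0813729, 1.1242, 1.5938)–(0, 1.1242, 1.60475)  len=0.0821
  (v14,v18,v15) [--+] → (-1.29953, 1.1242, -0.757948)–(-1.1242, 1.1242, -0.999296)  len=0.2983
  (v15,v18,v19) [+--] → (-1.29953, 1.1242, -0.757948)–(-1.4079, 1.1242, -0.6088)  len=0.1844
  (v15,v19,v16) [+-+] → (-1.4079, 1.1242, -0.6088)–(-1.4079, 1.1242, 0.424432)  len=1.0332
  (v16,v19,v20) [+--] → (-1.4079, 1.1242, 0.424432)–(-1.4079, 1.1242, 0.6088)  len=0.1844
  (v16,v20,v17) [+--] → (-1.4079, 1.1242, 0.6088)–(-1.1242, 1.1242, 0.999296)  len=0.4827

Chained into 1 loop(s):
  loop 1: 20 segments, perimeter = 9.4959
Total perimeter = 9.496

loops=1 perimeter=9.496


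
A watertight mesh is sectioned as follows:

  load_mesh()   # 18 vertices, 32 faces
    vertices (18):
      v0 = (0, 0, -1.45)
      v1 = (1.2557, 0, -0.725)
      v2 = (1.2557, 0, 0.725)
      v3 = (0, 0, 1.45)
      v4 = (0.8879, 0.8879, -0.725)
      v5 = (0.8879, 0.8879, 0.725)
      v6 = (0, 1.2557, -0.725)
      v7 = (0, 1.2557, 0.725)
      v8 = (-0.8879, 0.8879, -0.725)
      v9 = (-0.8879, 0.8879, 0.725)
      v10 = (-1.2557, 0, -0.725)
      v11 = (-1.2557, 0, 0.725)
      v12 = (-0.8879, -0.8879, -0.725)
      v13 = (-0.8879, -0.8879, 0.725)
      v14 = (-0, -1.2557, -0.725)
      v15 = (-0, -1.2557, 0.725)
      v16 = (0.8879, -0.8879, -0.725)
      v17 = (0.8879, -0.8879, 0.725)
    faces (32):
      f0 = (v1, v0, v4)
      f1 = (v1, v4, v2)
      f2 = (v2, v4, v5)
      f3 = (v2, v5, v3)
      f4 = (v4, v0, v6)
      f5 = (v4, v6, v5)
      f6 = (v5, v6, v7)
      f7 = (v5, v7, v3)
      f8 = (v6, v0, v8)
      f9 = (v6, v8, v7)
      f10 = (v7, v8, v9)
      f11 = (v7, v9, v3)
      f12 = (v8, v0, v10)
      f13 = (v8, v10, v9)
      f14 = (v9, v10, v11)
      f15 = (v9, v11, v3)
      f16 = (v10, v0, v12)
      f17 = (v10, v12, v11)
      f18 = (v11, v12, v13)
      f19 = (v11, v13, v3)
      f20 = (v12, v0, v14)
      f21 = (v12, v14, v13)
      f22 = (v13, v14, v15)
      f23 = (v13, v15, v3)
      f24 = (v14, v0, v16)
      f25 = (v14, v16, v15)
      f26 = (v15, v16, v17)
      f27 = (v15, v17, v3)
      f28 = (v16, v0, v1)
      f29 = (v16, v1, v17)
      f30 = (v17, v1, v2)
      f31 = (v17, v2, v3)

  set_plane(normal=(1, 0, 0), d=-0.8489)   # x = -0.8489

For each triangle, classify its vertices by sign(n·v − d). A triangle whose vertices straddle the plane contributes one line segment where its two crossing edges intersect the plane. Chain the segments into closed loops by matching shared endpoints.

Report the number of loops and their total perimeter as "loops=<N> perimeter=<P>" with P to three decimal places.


loops=1 perimeter=6.646

Straddling triangles (12 of 32):
  (v6,v0,v8) [++-] → (-0.8489, 0.8489, -0.756845)–(-0.8489, 0.904055, -0.725)  len=0.0637
  (v6,v8,v7) [+-+] → (-0.8489, 0.904055, -0.725)–(-0.8489, 0.904055, -0.66131)  len=0.0637
  (v7,v8,v9) [+--] → (-0.8489, 0.904055, -0.66131)–(-0.8489, 0.904055, 0.725)  len=1.3863
  (v7,v9,v3) [+-+] → (-0.8489, 0.904055, 0.725)–(-0.8489, 0.8489, 0.756845)  len=0.0637
  (v8,v0,v10) [-+-] → (-0.8489, 0.8489, -0.756845)–(-0.8489, 0, -0.959873)  len=0.8728
  (v9,v11,v3) [--+] → (-0.8489, 0, 0.959873)–(-0.8489, 0.8489, 0.756845)  len=0.8728
  (v10,v0,v12) [-+-] → (-0.8489, 0, -0.959873)–(-0.8489, -0.8489, -0.756845)  len=0.8728
  (v11,v13,v3) [--+] → (-0.8489, -0.8489, 0.756845)–(-0.8489, 0, 0.959873)  len=0.8728
  (v12,v0,v14) [-++] → (-0.8489, -0.8489, -0.756845)–(-0.8489, -0.904055, -0.725)  len=0.0637
  (v12,v14,v13) [-+-] → (-0.8489, -0.904055, -0.725)–(-0.8489, -0.904055, 0.66131)  len=1.3863
  (v13,v14,v15) [-++] → (-0.8489, -0.904055, 0.66131)–(-0.8489, -0.904055, 0.725)  len=0.0637
  (v13,v15,v3) [-++] → (-0.8489, -0.904055, 0.725)–(-0.8489, -0.8489, 0.756845)  len=0.0637

Chained into 1 loop(s):
  loop 1: 12 segments, perimeter = 6.6461
Total perimeter = 6.646


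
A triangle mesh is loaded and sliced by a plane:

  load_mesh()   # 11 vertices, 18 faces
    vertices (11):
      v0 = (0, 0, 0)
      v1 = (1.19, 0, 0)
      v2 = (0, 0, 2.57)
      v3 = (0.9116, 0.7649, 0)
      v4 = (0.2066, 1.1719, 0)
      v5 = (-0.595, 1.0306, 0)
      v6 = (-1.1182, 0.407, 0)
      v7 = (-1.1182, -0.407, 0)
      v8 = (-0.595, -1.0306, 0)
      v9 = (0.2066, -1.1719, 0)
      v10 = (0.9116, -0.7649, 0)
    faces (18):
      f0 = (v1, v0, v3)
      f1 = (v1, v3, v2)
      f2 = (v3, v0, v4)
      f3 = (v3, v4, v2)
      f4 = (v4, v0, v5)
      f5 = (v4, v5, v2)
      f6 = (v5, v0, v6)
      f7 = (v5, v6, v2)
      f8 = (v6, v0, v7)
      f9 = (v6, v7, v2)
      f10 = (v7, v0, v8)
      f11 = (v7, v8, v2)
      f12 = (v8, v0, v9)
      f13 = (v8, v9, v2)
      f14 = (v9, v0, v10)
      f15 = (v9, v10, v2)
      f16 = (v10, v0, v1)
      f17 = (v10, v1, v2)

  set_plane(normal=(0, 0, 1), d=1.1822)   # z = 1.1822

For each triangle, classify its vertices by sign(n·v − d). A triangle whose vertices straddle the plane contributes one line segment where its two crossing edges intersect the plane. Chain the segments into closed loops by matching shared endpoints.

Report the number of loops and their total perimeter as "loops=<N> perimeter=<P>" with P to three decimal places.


Straddling triangles (9 of 18):
  (v1,v3,v2) [--+] → (0.492264, 0.413046, 1.1822)–(0.6426, 0, 1.1822)  len=0.4396
  (v3,v4,v2) [--+] → (0.111564, 0.632826, 1.1822)–(0.492264, 0.413046, 1.1822)  len=0.4396
  (v4,v5,v2) [--+] → (-0.3213, 0.556524, 1.1822)–(0.111564, 0.632826, 1.1822)  len=0.4395
  (v5,v6,v2) [--+] → (-0.603828, 0.21978, 1.1822)–(-0.3213, 0.556524, 1.1822)  len=0.4396
  (v6,v7,v2) [--+] → (-0.603828, -0.21978, 1.1822)–(-0.603828, 0.21978, 1.1822)  len=0.4396
  (v7,v8,v2) [--+] → (-0.3213, -0.556524, 1.1822)–(-0.603828, -0.21978, 1.1822)  len=0.4396
  (v8,v9,v2) [--+] → (0.111564, -0.632826, 1.1822)–(-0.3213, -0.556524, 1.1822)  len=0.4395
  (v9,v10,v2) [--+] → (0.492264, -0.413046, 1.1822)–(0.111564, -0.632826, 1.1822)  len=0.4396
  (v10,v1,v2) [--+] → (0.6426, 0, 1.1822)–(0.492264, -0.413046, 1.1822)  len=0.4396

Chained into 1 loop(s):
  loop 1: 9 segments, perimeter = 3.9560
Total perimeter = 3.956

loops=1 perimeter=3.956


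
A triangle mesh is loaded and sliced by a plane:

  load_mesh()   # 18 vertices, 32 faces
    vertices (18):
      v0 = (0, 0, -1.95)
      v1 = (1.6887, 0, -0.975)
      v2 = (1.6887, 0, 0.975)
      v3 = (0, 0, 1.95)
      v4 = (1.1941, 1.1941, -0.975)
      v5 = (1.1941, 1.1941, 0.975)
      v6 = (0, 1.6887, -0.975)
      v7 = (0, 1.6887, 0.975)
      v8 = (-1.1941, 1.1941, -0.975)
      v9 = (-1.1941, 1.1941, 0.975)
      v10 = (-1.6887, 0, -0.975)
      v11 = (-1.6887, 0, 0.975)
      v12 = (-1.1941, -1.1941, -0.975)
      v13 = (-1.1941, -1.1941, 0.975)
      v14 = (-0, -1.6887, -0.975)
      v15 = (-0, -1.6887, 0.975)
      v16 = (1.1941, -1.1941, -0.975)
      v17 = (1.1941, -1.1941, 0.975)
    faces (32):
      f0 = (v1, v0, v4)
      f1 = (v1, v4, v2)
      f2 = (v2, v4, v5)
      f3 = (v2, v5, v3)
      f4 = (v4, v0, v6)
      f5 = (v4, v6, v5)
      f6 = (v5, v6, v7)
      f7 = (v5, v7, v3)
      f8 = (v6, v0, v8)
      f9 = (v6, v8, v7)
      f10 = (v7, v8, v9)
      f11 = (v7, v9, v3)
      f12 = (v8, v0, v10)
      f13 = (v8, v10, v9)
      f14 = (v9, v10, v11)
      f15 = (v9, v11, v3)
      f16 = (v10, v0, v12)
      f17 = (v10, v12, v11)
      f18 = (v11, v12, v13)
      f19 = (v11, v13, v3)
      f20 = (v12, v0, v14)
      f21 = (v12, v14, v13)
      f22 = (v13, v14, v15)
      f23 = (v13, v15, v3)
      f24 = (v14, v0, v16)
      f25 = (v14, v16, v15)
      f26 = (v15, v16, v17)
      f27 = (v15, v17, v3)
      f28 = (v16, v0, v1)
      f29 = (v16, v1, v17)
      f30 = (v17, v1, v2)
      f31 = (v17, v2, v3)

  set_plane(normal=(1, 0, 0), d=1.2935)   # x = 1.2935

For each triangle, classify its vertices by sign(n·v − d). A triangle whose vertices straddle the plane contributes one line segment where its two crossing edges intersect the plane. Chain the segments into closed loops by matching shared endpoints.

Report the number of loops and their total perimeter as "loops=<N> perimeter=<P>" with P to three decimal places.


loops=1 perimeter=7.824

Straddling triangles (8 of 32):
  (v1,v0,v4) [+--] → (1.2935, 0, -1.20318)–(1.2935, 0.954121, -0.975)  len=0.9810
  (v1,v4,v2) [+-+] → (1.2935, 0.954121, -0.975)–(1.2935, 0.954121, -0.583108)  len=0.3919
  (v2,v4,v5) [+--] → (1.2935, 0.954121, -0.583108)–(1.2935, 0.954121, 0.975)  len=1.5581
  (v2,v5,v3) [+--] → (1.2935, 0.954121, 0.975)–(1.2935, 0, 1.20318)  len=0.9810
  (v16,v0,v1) [--+] → (1.2935, 0, -1.20318)–(1.2935, -0.954121, -0.975)  len=0.9810
  (v16,v1,v17) [-+-] → (1.2935, -0.954121, -0.975)–(1.2935, -0.954121, 0.583108)  len=1.5581
  (v17,v1,v2) [-++] → (1.2935, -0.954121, 0.583108)–(1.2935, -0.954121, 0.975)  len=0.3919
  (v17,v2,v3) [-+-] → (1.2935, -0.954121, 0.975)–(1.2935, 0, 1.20318)  len=0.9810

Chained into 1 loop(s):
  loop 1: 8 segments, perimeter = 7.8241
Total perimeter = 7.824


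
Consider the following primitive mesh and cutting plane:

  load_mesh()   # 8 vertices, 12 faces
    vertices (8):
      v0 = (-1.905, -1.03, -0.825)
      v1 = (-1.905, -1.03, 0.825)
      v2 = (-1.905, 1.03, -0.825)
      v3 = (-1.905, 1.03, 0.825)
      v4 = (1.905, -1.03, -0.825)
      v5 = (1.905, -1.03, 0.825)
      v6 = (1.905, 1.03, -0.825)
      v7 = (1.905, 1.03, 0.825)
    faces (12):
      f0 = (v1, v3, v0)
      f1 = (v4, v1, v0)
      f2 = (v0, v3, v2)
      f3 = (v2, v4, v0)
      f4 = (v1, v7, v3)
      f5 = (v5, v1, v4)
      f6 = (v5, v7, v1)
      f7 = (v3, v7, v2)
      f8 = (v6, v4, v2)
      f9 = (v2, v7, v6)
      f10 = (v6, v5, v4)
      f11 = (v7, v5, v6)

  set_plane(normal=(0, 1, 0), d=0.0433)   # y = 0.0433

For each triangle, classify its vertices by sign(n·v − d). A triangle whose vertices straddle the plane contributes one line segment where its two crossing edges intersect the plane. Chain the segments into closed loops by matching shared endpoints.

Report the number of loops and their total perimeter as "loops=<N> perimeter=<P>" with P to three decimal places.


Straddling triangles (8 of 12):
  (v1,v3,v0) [-+-] → (-1.905, 0.0433, 0.825)–(-1.905, 0.0433, 0.034682)  len=0.7903
  (v0,v3,v2) [-++] → (-1.905, 0.0433, 0.034682)–(-1.905, 0.0433, -0.825)  len=0.8597
  (v2,v4,v0) [+--] → (-0.080084, 0.0433, -0.825)–(-1.905, 0.0433, -0.825)  len=1.8249
  (v1,v7,v3) [-++] → (0.080084, 0.0433, 0.825)–(-1.905, 0.0433, 0.825)  len=1.9851
  (v5,v7,v1) [-+-] → (1.905, 0.0433, 0.825)–(0.080084, 0.0433, 0.825)  len=1.8249
  (v6,v4,v2) [+-+] → (1.905, 0.0433, -0.825)–(-0.080084, 0.0433, -0.825)  len=1.9851
  (v6,v5,v4) [+--] → (1.905, 0.0433, -0.034682)–(1.905, 0.0433, -0.825)  len=0.7903
  (v7,v5,v6) [+-+] → (1.905, 0.0433, 0.825)–(1.905, 0.0433, -0.034682)  len=0.8597

Chained into 1 loop(s):
  loop 1: 8 segments, perimeter = 10.9200
Total perimeter = 10.920

loops=1 perimeter=10.920


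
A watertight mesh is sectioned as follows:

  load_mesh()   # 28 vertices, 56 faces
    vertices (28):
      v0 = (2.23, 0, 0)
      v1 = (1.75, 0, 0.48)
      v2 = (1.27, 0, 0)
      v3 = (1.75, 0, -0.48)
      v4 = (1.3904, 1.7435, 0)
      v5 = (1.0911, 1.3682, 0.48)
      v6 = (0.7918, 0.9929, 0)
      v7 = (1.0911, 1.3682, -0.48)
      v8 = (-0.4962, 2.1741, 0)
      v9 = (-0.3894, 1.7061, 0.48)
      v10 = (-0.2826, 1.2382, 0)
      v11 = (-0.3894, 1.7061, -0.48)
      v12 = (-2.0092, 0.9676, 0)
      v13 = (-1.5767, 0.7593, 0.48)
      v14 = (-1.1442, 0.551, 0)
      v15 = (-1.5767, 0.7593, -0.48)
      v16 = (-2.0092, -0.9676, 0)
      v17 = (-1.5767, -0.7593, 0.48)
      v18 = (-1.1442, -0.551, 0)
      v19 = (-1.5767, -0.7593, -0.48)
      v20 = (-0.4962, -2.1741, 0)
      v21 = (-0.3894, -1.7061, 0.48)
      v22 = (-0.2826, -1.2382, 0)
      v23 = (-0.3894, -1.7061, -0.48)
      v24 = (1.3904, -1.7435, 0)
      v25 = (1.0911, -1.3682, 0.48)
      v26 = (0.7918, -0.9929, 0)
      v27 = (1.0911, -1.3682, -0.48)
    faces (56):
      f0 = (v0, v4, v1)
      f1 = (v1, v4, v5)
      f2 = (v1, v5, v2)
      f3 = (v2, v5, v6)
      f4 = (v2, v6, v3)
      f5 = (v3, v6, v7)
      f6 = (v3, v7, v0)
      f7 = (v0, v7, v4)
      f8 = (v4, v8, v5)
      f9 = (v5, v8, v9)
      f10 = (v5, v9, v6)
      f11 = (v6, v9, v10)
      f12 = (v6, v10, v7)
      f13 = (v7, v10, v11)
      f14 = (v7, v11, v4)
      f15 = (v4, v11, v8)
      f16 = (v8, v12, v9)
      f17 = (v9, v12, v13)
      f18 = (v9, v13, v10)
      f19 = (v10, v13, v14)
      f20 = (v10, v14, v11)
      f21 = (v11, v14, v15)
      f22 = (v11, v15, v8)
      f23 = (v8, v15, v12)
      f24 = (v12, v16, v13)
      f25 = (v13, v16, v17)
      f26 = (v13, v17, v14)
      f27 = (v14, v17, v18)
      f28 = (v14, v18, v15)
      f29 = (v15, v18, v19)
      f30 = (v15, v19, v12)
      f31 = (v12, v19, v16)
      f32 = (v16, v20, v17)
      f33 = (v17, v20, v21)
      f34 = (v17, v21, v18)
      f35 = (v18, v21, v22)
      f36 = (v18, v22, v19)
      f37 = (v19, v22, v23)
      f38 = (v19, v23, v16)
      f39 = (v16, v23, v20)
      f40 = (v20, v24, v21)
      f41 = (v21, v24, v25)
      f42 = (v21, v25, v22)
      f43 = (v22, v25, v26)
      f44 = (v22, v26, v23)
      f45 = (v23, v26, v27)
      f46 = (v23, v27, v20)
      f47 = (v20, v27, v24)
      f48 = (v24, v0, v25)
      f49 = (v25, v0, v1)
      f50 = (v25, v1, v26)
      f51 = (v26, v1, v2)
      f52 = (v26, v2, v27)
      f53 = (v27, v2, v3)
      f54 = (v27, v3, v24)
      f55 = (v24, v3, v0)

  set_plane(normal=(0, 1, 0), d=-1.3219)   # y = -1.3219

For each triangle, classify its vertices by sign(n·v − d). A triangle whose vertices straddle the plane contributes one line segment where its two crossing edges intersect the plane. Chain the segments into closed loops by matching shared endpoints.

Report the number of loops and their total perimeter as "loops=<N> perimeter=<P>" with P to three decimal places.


loops=1 perimeter=7.391

Straddling triangles (18 of 56):
  (v16,v20,v17) [+-+] → (-1.56489, -1.3219, 0)–(-1.14704, -1.3219, 0.289126)  len=0.5081
  (v17,v20,v21) [+--] → (-1.14704, -1.3219, 0.289126)–(-0.871192, -1.3219, 0.48)  len=0.3354
  (v17,v21,v18) [+-+] → (-0.871192, -1.3219, 0.48)–(-0.640455, -1.3219, 0.320346)  len=0.2806
  (v18,v21,v22) [+-+] → (-0.640455, -1.3219, 0.320346)–(-0.301705, -1.3219, 0.0858645)  len=0.4120
  (v19,v22,v23) [++-] → (-0.301705, -1.3219, -0.0858645)–(-0.871192, -1.3219, -0.48)  len=0.6926
  (v19,v23,v16) [+-+] → (-0.871192, -1.3219, -0.48)–(-1.23209, -1.3219, -0.230283)  len=0.4389
  (v16,v23,v20) [+--] → (-1.23209, -1.3219, -0.230283)–(-1.56489, -1.3219, 0)  len=0.4047
  (v21,v25,v22) [--+] → (0.601851, -1.3219, 0.309046)–(-0.301705, -1.3219, 0.0858645)  len=0.9307
  (v22,v25,v26) [+-+] → (0.601851, -1.3219, 0.309046)–(1.05418, -1.3219, 0.420783)  len=0.4659
  (v22,v26,v23) [++-] → (0.246911, -1.3219, -0.221425)–(-0.301705, -1.3219, -0.0858645)  len=0.5651
  (v23,v26,v27) [-+-] → (0.246911, -1.3219, -0.221425)–(1.05418, -1.3219, -0.420783)  len=0.8315
  (v24,v0,v25) [-+-] → (1.59343, -1.3219, 0)–(1.12964, -1.3219, 0.463757)  len=0.6559
  (v25,v0,v1) [-++] → (1.12964, -1.3219, 0.463757)–(1.1134, -1.3219, 0.48)  len=0.0230
  (v25,v1,v26) [-++] → (1.1134, -1.3219, 0.48)–(1.05418, -1.3219, 0.420783)  len=0.0837
  (v26,v2,v27) [++-] → (1.09715, -1.3219, -0.463757)–(1.05418, -1.3219, -0.420783)  len=0.0608
  (v27,v2,v3) [-++] → (1.09715, -1.3219, -0.463757)–(1.1134, -1.3219, -0.48)  len=0.0230
  (v27,v3,v24) [-+-] → (1.1134, -1.3219, -0.48)–(1.47736, -1.3219, -0.11607)  len=0.5147
  (v24,v3,v0) [-++] → (1.47736, -1.3219, -0.11607)–(1.59343, -1.3219, 0)  len=0.1641

Chained into 1 loop(s):
  loop 1: 18 segments, perimeter = 7.3907
Total perimeter = 7.391


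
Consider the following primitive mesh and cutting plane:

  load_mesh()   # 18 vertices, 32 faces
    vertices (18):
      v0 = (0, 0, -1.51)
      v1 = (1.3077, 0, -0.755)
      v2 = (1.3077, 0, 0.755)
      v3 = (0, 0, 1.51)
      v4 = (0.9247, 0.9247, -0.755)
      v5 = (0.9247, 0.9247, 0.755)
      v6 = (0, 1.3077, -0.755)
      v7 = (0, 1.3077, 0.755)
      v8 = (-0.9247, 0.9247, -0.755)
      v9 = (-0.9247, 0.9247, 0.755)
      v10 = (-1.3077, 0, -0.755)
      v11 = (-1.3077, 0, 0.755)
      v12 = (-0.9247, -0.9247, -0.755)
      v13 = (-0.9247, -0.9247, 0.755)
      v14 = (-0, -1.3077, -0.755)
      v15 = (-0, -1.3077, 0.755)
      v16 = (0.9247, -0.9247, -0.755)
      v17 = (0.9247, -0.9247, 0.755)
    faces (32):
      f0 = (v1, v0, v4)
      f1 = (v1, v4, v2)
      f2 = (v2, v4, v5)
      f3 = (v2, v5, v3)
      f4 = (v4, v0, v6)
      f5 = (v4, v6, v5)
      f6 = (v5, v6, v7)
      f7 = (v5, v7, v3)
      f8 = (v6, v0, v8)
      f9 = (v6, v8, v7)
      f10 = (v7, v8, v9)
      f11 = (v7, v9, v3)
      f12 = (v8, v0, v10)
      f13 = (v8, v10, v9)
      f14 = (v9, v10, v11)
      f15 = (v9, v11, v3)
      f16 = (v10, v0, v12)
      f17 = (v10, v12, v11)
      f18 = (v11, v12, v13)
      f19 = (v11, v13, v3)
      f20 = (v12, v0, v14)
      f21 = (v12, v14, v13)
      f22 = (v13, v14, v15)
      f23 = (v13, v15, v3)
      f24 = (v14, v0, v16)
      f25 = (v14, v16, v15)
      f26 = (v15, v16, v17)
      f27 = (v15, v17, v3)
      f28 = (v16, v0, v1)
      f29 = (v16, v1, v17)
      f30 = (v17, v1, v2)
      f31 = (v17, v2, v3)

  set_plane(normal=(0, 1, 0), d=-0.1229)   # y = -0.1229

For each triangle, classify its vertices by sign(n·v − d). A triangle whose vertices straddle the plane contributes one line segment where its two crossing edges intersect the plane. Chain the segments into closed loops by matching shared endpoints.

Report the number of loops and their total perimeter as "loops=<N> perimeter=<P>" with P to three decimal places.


loops=1 perimeter=8.763

Straddling triangles (12 of 32):
  (v10,v0,v12) [++-] → (-0.1229, -0.1229, -1.40965)–(-1.2568, -0.1229, -0.755)  len=1.3093
  (v10,v12,v11) [+-+] → (-1.2568, -0.1229, -0.755)–(-1.2568, -0.1229, 0.554309)  len=1.3093
  (v11,v12,v13) [+--] → (-1.2568, -0.1229, 0.554309)–(-1.2568, -0.1229, 0.755)  len=0.2007
  (v11,v13,v3) [+-+] → (-1.2568, -0.1229, 0.755)–(-0.1229, -0.1229, 1.40965)  len=1.3093
  (v12,v0,v14) [-+-] → (-0.1229, -0.1229, -1.40965)–(0, -0.1229, -1.43904)  len=0.1264
  (v13,v15,v3) [--+] → (0, -0.1229, 1.43904)–(-0.1229, -0.1229, 1.40965)  len=0.1264
  (v14,v0,v16) [-+-] → (0, -0.1229, -1.43904)–(0.1229, -0.1229, -1.40965)  len=0.1264
  (v15,v17,v3) [--+] → (0.1229, -0.1229, 1.40965)–(0, -0.1229, 1.43904)  len=0.1264
  (v16,v0,v1) [-++] → (0.1229, -0.1229, -1.40965)–(1.2568, -0.1229, -0.755)  len=1.3093
  (v16,v1,v17) [-+-] → (1.2568, -0.1229, -0.755)–(1.2568, -0.1229, -0.554309)  len=0.2007
  (v17,v1,v2) [-++] → (1.2568, -0.1229, -0.554309)–(1.2568, -0.1229, 0.755)  len=1.3093
  (v17,v2,v3) [-++] → (1.2568, -0.1229, 0.755)–(0.1229, -0.1229, 1.40965)  len=1.3093

Chained into 1 loop(s):
  loop 1: 12 segments, perimeter = 8.7627
Total perimeter = 8.763


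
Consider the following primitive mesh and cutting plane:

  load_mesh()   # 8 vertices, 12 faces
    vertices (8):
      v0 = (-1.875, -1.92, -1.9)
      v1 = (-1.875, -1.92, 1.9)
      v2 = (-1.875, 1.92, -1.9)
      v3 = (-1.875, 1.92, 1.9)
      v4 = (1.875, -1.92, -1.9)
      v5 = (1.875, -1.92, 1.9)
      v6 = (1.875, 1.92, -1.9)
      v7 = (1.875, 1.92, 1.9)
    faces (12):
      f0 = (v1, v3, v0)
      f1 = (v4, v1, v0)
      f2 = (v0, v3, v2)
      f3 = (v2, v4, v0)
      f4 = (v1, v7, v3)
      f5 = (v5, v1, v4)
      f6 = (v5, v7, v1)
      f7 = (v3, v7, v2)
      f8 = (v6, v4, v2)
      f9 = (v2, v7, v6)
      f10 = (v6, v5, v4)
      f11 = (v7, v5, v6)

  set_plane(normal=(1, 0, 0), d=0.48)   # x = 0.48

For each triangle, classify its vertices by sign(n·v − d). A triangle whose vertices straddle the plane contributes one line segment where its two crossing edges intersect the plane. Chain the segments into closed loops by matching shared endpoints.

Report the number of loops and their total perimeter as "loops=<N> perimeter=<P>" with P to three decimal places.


loops=1 perimeter=15.280

Straddling triangles (8 of 12):
  (v4,v1,v0) [+--] → (0.48, -1.92, -0.4864)–(0.48, -1.92, -1.9)  len=1.4136
  (v2,v4,v0) [-+-] → (0.48, -0.49152, -1.9)–(0.48, -1.92, -1.9)  len=1.4285
  (v1,v7,v3) [-+-] → (0.48, 0.49152, 1.9)–(0.48, 1.92, 1.9)  len=1.4285
  (v5,v1,v4) [+-+] → (0.48, -1.92, 1.9)–(0.48, -1.92, -0.4864)  len=2.3864
  (v5,v7,v1) [++-] → (0.48, 0.49152, 1.9)–(0.48, -1.92, 1.9)  len=2.4115
  (v3,v7,v2) [-+-] → (0.48, 1.92, 1.9)–(0.48, 1.92, 0.4864)  len=1.4136
  (v6,v4,v2) [++-] → (0.48, -0.49152, -1.9)–(0.48, 1.92, -1.9)  len=2.4115
  (v2,v7,v6) [-++] → (0.48, 1.92, 0.4864)–(0.48, 1.92, -1.9)  len=2.3864

Chained into 1 loop(s):
  loop 1: 8 segments, perimeter = 15.2800
Total perimeter = 15.280
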